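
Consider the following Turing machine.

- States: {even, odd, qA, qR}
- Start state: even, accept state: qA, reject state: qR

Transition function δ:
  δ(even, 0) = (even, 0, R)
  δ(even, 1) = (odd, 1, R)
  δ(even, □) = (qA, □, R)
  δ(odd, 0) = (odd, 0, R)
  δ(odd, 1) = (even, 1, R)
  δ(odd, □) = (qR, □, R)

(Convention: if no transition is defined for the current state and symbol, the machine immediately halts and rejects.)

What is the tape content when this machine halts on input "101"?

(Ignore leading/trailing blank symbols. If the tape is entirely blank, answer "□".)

Execution trace:
Initial: [even]101
Step 1: δ(even, 1) = (odd, 1, R) → 1[odd]01
Step 2: δ(odd, 0) = (odd, 0, R) → 10[odd]1
Step 3: δ(odd, 1) = (even, 1, R) → 101[even]□
Step 4: δ(even, □) = (qA, □, R) → 101□[qA]□

The machine reaches the accept state qA and halts.

Final tape (ignoring leading/trailing blanks): 101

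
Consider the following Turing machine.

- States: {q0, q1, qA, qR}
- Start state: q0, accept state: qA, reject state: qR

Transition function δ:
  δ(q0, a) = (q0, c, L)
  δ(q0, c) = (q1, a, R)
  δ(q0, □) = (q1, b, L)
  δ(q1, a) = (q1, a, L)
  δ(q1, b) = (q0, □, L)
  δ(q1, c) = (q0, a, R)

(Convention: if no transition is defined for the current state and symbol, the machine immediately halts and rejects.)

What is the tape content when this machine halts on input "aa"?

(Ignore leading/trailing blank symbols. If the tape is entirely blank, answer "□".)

Execution trace:
Initial: [q0]aa
Step 1: δ(q0, a) = (q0, c, L) → [q0]□ca
Step 2: δ(q0, □) = (q1, b, L) → [q1]□bca

No transition is defined for δ(q1, □). By convention the machine halts and rejects.

Final tape (ignoring leading/trailing blanks): bca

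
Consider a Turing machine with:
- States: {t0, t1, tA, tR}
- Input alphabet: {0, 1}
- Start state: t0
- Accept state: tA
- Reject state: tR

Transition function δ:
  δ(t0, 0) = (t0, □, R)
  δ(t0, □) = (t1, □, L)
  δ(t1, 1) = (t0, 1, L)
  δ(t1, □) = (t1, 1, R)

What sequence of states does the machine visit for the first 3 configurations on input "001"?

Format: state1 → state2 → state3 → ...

Execution trace:
Initial: [t0]001
Step 1: δ(t0, 0) = (t0, □, R) → □[t0]01
Step 2: δ(t0, 0) = (t0, □, R) → □□[t0]1

No transition is defined for δ(t0, 1). By convention the machine halts and rejects.

State sequence: t0 → t0 → t0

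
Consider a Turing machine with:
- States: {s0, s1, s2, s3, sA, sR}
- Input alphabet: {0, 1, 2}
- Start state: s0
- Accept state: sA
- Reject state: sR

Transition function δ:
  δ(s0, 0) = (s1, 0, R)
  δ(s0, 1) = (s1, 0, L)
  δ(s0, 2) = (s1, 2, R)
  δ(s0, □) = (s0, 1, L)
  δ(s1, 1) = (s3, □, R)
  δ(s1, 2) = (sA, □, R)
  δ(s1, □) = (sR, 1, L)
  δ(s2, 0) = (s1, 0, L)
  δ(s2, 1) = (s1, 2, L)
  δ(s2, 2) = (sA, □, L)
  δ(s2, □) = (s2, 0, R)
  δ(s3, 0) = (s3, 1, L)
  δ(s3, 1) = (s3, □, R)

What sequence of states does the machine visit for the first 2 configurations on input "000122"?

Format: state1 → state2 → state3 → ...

Execution trace:
Initial: [s0]000122
Step 1: δ(s0, 0) = (s1, 0, R) → 0[s1]00122

No transition is defined for δ(s1, 0). By convention the machine halts and rejects.

State sequence: s0 → s1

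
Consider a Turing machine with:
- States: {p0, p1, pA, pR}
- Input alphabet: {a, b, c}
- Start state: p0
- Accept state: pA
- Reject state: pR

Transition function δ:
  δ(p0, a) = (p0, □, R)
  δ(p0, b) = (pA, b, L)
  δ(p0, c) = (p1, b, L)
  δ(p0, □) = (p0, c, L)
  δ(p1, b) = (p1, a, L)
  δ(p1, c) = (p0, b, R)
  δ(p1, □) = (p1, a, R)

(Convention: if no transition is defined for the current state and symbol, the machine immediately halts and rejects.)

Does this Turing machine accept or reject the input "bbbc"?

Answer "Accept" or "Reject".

Execution trace:
Initial: [p0]bbbc
Step 1: δ(p0, b) = (pA, b, L) → [pA]□bbbc

The machine reaches the accept state pA and halts.

Answer: Accept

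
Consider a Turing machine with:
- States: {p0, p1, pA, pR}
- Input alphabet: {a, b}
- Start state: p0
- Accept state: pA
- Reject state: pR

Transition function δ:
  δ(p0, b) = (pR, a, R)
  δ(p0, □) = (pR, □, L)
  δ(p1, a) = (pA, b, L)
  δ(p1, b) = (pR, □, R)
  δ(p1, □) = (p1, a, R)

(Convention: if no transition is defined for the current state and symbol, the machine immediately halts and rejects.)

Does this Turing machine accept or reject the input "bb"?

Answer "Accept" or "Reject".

Execution trace:
Initial: [p0]bb
Step 1: δ(p0, b) = (pR, a, R) → a[pR]b

The machine reaches the reject state pR and halts.

Answer: Reject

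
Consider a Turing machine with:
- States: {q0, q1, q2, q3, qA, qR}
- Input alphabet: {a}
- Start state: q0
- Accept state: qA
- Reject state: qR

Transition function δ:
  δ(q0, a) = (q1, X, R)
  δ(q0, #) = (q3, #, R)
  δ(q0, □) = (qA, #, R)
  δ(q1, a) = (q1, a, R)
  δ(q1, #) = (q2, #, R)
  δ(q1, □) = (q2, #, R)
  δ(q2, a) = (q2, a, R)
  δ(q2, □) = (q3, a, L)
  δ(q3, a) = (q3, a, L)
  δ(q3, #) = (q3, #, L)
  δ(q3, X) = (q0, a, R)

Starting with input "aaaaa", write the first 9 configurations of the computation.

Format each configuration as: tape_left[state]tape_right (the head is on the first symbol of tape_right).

Transitions applied:
Step 1: δ(q0, a) = (q1, X, R)
Step 2: δ(q1, a) = (q1, a, R)
Step 3: δ(q1, a) = (q1, a, R)
Step 4: δ(q1, a) = (q1, a, R)
Step 5: δ(q1, a) = (q1, a, R)
Step 6: δ(q1, □) = (q2, #, R)
Step 7: δ(q2, □) = (q3, a, L)
Step 8: δ(q3, #) = (q3, #, L)

The first 9 configurations are:
[q0]aaaaa ⊢ X[q1]aaaa ⊢ Xa[q1]aaa ⊢ Xaa[q1]aa ⊢ Xaaa[q1]a ⊢ Xaaaa[q1]□ ⊢ Xaaaa#[q2]□ ⊢ Xaaaa[q3]#a ⊢ Xaaa[q3]a#a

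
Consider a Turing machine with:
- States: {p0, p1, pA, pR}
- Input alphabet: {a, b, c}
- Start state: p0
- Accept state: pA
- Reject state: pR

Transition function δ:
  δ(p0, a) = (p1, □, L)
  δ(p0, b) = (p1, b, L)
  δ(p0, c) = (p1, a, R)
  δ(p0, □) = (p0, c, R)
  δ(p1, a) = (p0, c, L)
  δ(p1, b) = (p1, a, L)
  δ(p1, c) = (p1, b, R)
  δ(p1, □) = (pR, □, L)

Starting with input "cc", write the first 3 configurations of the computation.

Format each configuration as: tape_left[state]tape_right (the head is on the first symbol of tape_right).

Transitions applied:
Step 1: δ(p0, c) = (p1, a, R)
Step 2: δ(p1, c) = (p1, b, R)

The first 3 configurations are:
[p0]cc ⊢ a[p1]c ⊢ ab[p1]□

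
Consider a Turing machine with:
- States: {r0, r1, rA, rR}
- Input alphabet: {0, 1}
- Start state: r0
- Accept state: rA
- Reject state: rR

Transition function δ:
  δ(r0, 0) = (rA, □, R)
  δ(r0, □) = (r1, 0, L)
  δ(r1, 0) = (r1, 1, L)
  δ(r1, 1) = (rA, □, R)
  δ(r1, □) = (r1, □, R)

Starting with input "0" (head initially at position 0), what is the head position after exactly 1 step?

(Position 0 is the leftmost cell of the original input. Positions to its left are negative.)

Execution trace (head position shown):
Step 0: [r0]0  (head at position 0)
Step 1: move right → □[rA]□  (head at position 1)

After 1 step, the head is at position 1.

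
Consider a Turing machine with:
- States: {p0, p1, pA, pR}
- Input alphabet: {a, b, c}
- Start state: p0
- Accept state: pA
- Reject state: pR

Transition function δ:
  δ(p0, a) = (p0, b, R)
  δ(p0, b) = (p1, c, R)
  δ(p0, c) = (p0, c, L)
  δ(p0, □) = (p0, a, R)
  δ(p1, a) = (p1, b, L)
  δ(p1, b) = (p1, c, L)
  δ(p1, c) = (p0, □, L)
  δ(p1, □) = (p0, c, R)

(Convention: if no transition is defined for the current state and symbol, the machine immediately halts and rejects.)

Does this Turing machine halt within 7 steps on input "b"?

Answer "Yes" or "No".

Execution trace:
Initial: [p0]b
Step 1: δ(p0, b) = (p1, c, R) → c[p1]□
Step 2: δ(p1, □) = (p0, c, R) → cc[p0]□
Step 3: δ(p0, □) = (p0, a, R) → cca[p0]□
Step 4: δ(p0, □) = (p0, a, R) → ccaa[p0]□
Step 5: δ(p0, □) = (p0, a, R) → ccaaa[p0]□
Step 6: δ(p0, □) = (p0, a, R) → ccaaaa[p0]□
Step 7: δ(p0, □) = (p0, a, R) → ccaaaaa[p0]□

The machine has not reached a halting state after 7 steps.
The machine did not halt within the 7-step bound.

Answer: No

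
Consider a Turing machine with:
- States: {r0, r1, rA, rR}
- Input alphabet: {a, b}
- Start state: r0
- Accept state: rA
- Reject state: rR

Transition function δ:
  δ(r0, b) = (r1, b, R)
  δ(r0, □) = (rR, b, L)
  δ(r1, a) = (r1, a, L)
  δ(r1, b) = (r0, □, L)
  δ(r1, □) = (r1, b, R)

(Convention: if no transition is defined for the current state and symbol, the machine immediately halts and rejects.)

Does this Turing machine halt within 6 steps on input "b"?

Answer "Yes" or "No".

Execution trace:
Initial: [r0]b
Step 1: δ(r0, b) = (r1, b, R) → b[r1]□
Step 2: δ(r1, □) = (r1, b, R) → bb[r1]□
Step 3: δ(r1, □) = (r1, b, R) → bbb[r1]□
Step 4: δ(r1, □) = (r1, b, R) → bbbb[r1]□
Step 5: δ(r1, □) = (r1, b, R) → bbbbb[r1]□
Step 6: δ(r1, □) = (r1, b, R) → bbbbbb[r1]□

The machine has not reached a halting state after 6 steps.
The machine did not halt within the 6-step bound.

Answer: No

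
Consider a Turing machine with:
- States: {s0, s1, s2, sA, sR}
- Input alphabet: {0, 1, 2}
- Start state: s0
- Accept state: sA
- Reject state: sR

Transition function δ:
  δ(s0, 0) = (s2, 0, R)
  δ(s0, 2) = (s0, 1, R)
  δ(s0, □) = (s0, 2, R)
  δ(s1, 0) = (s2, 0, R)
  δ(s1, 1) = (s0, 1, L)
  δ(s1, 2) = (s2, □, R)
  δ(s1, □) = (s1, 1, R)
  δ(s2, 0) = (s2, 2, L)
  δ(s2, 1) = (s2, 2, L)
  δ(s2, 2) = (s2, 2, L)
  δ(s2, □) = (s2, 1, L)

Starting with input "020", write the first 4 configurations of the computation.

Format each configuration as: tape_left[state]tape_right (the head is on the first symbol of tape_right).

Transitions applied:
Step 1: δ(s0, 0) = (s2, 0, R)
Step 2: δ(s2, 2) = (s2, 2, L)
Step 3: δ(s2, 0) = (s2, 2, L)

The first 4 configurations are:
[s0]020 ⊢ 0[s2]20 ⊢ [s2]020 ⊢ [s2]□220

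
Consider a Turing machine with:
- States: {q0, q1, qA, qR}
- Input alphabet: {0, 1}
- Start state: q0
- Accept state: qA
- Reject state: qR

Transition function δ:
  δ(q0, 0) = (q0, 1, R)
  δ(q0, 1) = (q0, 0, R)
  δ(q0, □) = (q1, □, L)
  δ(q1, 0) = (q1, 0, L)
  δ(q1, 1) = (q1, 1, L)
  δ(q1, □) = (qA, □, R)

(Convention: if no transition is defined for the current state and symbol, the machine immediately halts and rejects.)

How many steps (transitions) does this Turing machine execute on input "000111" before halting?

Execution trace:
Initial: [q0]000111
Step 1: δ(q0, 0) = (q0, 1, R) → 1[q0]00111
Step 2: δ(q0, 0) = (q0, 1, R) → 11[q0]0111
Step 3: δ(q0, 0) = (q0, 1, R) → 111[q0]111
Step 4: δ(q0, 1) = (q0, 0, R) → 1110[q0]11
Step 5: δ(q0, 1) = (q0, 0, R) → 11100[q0]1
Step 6: δ(q0, 1) = (q0, 0, R) → 111000[q0]□
Step 7: δ(q0, □) = (q1, □, L) → 11100[q1]0□
Step 8: δ(q1, 0) = (q1, 0, L) → 1110[q1]00□
Step 9: δ(q1, 0) = (q1, 0, L) → 111[q1]000□
Step 10: δ(q1, 0) = (q1, 0, L) → 11[q1]1000□
Step 11: δ(q1, 1) = (q1, 1, L) → 1[q1]11000□
Step 12: δ(q1, 1) = (q1, 1, L) → [q1]111000□
Step 13: δ(q1, 1) = (q1, 1, L) → [q1]□111000□
Step 14: δ(q1, □) = (qA, □, R) → □[qA]111000□

The machine reaches the accept state qA and halts.

The machine executed 14 steps before halting.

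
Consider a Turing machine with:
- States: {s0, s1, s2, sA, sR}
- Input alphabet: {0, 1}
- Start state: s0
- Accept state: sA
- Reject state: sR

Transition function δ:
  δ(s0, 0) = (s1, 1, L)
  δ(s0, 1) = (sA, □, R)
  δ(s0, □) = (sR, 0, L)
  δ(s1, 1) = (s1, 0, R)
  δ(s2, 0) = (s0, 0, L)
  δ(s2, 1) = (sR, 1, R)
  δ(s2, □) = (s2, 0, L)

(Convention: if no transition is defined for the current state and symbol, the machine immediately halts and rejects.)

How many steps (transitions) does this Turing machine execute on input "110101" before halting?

Execution trace:
Initial: [s0]110101
Step 1: δ(s0, 1) = (sA, □, R) → □[sA]10101

The machine reaches the accept state sA and halts.

The machine executed 1 step before halting.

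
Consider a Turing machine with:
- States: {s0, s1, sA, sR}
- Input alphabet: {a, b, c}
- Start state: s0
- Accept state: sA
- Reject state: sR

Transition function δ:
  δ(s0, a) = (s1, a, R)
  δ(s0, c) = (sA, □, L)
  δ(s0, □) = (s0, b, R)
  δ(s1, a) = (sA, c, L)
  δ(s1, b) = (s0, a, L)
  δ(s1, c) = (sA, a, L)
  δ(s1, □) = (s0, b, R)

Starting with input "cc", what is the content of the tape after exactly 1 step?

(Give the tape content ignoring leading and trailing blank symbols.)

Execution trace:
Initial: [s0]cc
Step 1: δ(s0, c) = (sA, □, L) → [sA]□□c

The machine reaches the accept state sA and halts.

After 1 step, the tape (ignoring leading/trailing blanks) is: c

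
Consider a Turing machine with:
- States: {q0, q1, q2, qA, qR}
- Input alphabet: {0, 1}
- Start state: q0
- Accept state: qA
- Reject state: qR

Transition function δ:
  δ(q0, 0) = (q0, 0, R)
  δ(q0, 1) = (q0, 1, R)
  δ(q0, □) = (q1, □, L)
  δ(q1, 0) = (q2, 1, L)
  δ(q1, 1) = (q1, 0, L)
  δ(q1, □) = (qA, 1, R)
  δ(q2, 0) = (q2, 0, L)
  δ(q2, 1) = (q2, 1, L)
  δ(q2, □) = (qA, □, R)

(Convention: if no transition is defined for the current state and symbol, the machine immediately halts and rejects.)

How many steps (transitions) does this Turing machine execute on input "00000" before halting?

Execution trace:
Initial: [q0]00000
Step 1: δ(q0, 0) = (q0, 0, R) → 0[q0]0000
Step 2: δ(q0, 0) = (q0, 0, R) → 00[q0]000
Step 3: δ(q0, 0) = (q0, 0, R) → 000[q0]00
Step 4: δ(q0, 0) = (q0, 0, R) → 0000[q0]0
Step 5: δ(q0, 0) = (q0, 0, R) → 00000[q0]□
Step 6: δ(q0, □) = (q1, □, L) → 0000[q1]0□
Step 7: δ(q1, 0) = (q2, 1, L) → 000[q2]01□
Step 8: δ(q2, 0) = (q2, 0, L) → 00[q2]001□
Step 9: δ(q2, 0) = (q2, 0, L) → 0[q2]0001□
Step 10: δ(q2, 0) = (q2, 0, L) → [q2]00001□
Step 11: δ(q2, 0) = (q2, 0, L) → [q2]□00001□
Step 12: δ(q2, □) = (qA, □, R) → □[qA]00001□

The machine reaches the accept state qA and halts.

The machine executed 12 steps before halting.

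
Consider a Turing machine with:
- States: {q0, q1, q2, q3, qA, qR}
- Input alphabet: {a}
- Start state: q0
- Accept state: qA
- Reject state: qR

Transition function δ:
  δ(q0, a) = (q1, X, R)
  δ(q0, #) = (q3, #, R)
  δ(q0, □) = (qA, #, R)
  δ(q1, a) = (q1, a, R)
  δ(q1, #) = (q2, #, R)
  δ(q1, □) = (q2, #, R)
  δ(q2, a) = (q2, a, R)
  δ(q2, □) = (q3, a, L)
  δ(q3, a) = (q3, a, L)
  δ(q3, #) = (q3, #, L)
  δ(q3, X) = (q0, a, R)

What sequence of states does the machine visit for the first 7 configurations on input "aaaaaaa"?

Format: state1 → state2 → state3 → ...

Execution trace:
Initial: [q0]aaaaaaa
Step 1: δ(q0, a) = (q1, X, R) → X[q1]aaaaaa
Step 2: δ(q1, a) = (q1, a, R) → Xa[q1]aaaaa
Step 3: δ(q1, a) = (q1, a, R) → Xaa[q1]aaaa
Step 4: δ(q1, a) = (q1, a, R) → Xaaa[q1]aaa
Step 5: δ(q1, a) = (q1, a, R) → Xaaaa[q1]aa
Step 6: δ(q1, a) = (q1, a, R) → Xaaaaa[q1]a

State sequence: q0 → q1 → q1 → q1 → q1 → q1 → q1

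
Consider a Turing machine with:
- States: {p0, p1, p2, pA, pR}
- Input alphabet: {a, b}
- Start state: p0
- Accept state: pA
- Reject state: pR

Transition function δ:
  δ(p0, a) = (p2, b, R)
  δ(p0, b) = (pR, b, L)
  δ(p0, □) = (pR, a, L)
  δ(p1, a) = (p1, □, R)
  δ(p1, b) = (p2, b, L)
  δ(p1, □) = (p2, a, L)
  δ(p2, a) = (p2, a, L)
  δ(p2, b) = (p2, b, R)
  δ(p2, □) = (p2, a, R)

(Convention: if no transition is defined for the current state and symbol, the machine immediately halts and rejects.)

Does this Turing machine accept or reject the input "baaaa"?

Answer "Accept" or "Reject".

Execution trace:
Initial: [p0]baaaa
Step 1: δ(p0, b) = (pR, b, L) → [pR]□baaaa

The machine reaches the reject state pR and halts.

Answer: Reject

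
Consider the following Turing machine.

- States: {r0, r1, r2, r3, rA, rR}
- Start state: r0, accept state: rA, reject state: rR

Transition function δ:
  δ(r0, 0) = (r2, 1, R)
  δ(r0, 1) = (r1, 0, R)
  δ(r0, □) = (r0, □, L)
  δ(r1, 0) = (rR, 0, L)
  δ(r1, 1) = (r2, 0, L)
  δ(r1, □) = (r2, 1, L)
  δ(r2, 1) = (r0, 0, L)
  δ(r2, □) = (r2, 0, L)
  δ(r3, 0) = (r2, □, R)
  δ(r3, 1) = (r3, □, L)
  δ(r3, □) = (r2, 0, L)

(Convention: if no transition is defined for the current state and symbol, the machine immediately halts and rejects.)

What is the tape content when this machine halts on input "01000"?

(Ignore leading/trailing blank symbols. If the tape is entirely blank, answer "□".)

Execution trace:
Initial: [r0]01000
Step 1: δ(r0, 0) = (r2, 1, R) → 1[r2]1000
Step 2: δ(r2, 1) = (r0, 0, L) → [r0]10000
Step 3: δ(r0, 1) = (r1, 0, R) → 0[r1]0000
Step 4: δ(r1, 0) = (rR, 0, L) → [rR]00000

The machine reaches the reject state rR and halts.

Final tape (ignoring leading/trailing blanks): 00000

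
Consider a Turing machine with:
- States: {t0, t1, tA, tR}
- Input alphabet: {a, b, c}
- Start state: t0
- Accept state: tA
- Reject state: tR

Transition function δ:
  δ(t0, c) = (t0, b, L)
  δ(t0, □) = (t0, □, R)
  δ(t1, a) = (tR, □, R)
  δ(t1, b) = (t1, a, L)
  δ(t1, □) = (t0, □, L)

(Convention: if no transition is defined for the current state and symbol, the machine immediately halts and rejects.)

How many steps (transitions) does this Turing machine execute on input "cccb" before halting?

Execution trace:
Initial: [t0]cccb
Step 1: δ(t0, c) = (t0, b, L) → [t0]□bccb
Step 2: δ(t0, □) = (t0, □, R) → □[t0]bccb

No transition is defined for δ(t0, b). By convention the machine halts and rejects.

The machine executed 2 steps before halting.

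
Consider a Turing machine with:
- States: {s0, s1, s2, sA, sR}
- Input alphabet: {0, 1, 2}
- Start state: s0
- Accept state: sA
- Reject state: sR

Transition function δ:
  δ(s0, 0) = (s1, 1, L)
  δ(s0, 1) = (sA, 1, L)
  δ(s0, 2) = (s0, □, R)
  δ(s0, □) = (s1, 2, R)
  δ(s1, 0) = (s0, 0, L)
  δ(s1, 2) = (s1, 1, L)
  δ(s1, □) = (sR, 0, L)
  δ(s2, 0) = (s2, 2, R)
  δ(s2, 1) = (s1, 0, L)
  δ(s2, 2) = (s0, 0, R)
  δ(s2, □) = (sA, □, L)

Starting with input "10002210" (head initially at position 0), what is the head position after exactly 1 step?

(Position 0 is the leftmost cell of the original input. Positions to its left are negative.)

Execution trace (head position shown):
Step 0: [s0]10002210  (head at position 0)
Step 1: move left → [sA]□10002210  (head at position -1)

After 1 step, the head is at position -1.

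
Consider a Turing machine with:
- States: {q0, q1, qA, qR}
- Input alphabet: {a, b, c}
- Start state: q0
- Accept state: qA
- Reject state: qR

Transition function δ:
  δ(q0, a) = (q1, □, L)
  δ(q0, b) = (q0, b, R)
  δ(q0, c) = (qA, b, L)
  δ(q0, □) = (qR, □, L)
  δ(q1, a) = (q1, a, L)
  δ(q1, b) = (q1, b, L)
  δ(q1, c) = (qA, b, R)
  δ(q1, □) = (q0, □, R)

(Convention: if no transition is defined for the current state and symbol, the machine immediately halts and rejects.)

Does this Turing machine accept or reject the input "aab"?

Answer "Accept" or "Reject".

Execution trace:
Initial: [q0]aab
Step 1: δ(q0, a) = (q1, □, L) → [q1]□□ab
Step 2: δ(q1, □) = (q0, □, R) → □[q0]□ab
Step 3: δ(q0, □) = (qR, □, L) → [qR]□□ab

The machine reaches the reject state qR and halts.

Answer: Reject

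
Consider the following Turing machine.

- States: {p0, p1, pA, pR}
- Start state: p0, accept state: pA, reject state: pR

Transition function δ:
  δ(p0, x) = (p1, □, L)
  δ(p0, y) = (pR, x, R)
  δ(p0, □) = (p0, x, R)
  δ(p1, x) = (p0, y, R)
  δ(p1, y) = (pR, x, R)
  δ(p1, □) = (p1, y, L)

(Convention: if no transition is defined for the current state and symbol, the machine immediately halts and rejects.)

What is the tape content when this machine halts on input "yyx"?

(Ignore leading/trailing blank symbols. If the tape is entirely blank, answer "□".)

Execution trace:
Initial: [p0]yyx
Step 1: δ(p0, y) = (pR, x, R) → x[pR]yx

The machine reaches the reject state pR and halts.

Final tape (ignoring leading/trailing blanks): xyx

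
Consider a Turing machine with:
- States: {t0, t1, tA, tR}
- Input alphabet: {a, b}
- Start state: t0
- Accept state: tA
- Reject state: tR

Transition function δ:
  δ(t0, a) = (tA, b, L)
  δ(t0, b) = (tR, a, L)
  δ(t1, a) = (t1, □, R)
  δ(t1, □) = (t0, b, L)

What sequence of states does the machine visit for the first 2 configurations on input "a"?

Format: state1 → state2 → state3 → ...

Execution trace:
Initial: [t0]a
Step 1: δ(t0, a) = (tA, b, L) → [tA]□b

The machine reaches the accept state tA and halts.

State sequence: t0 → tA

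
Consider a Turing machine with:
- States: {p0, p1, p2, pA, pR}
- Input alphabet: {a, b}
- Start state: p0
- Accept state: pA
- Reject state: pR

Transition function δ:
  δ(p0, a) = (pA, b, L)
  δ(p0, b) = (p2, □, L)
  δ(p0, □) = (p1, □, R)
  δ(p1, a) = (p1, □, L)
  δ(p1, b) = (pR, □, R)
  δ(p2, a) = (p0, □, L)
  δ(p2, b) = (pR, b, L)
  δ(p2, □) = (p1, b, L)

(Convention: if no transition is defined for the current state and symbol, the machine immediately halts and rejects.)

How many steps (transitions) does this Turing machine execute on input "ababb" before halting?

Execution trace:
Initial: [p0]ababb
Step 1: δ(p0, a) = (pA, b, L) → [pA]□bbabb

The machine reaches the accept state pA and halts.

The machine executed 1 step before halting.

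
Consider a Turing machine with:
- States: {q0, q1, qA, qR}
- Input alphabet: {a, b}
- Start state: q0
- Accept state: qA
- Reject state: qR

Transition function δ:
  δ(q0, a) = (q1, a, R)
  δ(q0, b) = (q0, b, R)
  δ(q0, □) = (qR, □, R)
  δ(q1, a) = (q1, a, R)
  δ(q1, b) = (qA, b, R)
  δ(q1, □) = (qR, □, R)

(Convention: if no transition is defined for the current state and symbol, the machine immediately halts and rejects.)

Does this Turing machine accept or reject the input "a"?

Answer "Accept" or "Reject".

Execution trace:
Initial: [q0]a
Step 1: δ(q0, a) = (q1, a, R) → a[q1]□
Step 2: δ(q1, □) = (qR, □, R) → a□[qR]□

The machine reaches the reject state qR and halts.

Answer: Reject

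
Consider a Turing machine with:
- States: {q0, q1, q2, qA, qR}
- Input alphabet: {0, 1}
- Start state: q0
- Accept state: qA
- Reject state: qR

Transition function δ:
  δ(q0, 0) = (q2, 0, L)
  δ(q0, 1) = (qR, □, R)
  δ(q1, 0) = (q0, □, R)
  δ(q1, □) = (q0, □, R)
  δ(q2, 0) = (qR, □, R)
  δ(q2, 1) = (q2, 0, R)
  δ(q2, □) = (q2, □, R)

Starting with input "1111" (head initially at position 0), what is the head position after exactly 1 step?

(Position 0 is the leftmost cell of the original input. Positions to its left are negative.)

Execution trace (head position shown):
Step 0: [q0]1111  (head at position 0)
Step 1: move right → □[qR]111  (head at position 1)

After 1 step, the head is at position 1.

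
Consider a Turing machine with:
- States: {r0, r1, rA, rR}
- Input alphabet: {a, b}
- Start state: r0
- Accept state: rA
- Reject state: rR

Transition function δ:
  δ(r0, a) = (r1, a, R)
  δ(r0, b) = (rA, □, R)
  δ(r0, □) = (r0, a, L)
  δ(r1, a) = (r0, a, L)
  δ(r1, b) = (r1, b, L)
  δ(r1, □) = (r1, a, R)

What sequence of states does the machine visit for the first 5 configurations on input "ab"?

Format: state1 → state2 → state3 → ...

Execution trace:
Initial: [r0]ab
Step 1: δ(r0, a) = (r1, a, R) → a[r1]b
Step 2: δ(r1, b) = (r1, b, L) → [r1]ab
Step 3: δ(r1, a) = (r0, a, L) → [r0]□ab
Step 4: δ(r0, □) = (r0, a, L) → [r0]□aab

State sequence: r0 → r1 → r1 → r0 → r0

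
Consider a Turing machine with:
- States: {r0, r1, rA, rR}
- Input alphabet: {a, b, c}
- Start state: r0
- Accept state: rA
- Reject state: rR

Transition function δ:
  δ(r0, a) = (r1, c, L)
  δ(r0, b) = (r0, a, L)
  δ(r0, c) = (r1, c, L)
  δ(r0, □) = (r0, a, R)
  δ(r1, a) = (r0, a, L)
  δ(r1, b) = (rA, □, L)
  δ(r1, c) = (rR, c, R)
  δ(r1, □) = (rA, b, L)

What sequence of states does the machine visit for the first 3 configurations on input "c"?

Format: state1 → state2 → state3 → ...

Execution trace:
Initial: [r0]c
Step 1: δ(r0, c) = (r1, c, L) → [r1]□c
Step 2: δ(r1, □) = (rA, b, L) → [rA]□bc

The machine reaches the accept state rA and halts.

State sequence: r0 → r1 → rA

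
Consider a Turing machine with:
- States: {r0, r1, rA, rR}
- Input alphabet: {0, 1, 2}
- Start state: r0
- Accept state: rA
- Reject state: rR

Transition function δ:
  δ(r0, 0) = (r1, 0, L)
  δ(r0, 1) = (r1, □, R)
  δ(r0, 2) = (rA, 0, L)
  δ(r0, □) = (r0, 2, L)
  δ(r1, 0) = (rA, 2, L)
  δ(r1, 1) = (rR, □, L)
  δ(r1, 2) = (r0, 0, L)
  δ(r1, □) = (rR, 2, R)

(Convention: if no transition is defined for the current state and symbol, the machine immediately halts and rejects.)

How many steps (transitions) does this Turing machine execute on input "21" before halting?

Execution trace:
Initial: [r0]21
Step 1: δ(r0, 2) = (rA, 0, L) → [rA]□01

The machine reaches the accept state rA and halts.

The machine executed 1 step before halting.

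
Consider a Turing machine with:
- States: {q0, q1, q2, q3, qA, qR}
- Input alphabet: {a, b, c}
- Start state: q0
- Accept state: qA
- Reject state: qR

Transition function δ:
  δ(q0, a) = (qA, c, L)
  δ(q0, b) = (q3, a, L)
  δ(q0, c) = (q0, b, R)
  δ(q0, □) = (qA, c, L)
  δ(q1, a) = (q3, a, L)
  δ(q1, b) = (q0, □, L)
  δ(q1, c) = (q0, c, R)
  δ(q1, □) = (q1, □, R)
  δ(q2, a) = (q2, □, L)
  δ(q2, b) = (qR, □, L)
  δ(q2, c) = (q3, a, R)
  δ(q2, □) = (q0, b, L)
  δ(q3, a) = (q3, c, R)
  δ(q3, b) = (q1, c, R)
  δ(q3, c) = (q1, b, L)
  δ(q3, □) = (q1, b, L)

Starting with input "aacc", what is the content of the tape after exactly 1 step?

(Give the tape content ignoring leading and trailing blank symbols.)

Execution trace:
Initial: [q0]aacc
Step 1: δ(q0, a) = (qA, c, L) → [qA]□cacc

The machine reaches the accept state qA and halts.

After 1 step, the tape (ignoring leading/trailing blanks) is: cacc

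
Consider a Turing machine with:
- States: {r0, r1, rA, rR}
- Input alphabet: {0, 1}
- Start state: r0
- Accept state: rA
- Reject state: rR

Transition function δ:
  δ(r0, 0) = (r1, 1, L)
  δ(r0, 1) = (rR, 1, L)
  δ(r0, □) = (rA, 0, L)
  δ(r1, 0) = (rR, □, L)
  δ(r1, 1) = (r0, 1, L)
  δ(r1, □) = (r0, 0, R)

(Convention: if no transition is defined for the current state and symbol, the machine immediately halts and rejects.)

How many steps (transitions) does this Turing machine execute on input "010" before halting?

Execution trace:
Initial: [r0]010
Step 1: δ(r0, 0) = (r1, 1, L) → [r1]□110
Step 2: δ(r1, □) = (r0, 0, R) → 0[r0]110
Step 3: δ(r0, 1) = (rR, 1, L) → [rR]0110

The machine reaches the reject state rR and halts.

The machine executed 3 steps before halting.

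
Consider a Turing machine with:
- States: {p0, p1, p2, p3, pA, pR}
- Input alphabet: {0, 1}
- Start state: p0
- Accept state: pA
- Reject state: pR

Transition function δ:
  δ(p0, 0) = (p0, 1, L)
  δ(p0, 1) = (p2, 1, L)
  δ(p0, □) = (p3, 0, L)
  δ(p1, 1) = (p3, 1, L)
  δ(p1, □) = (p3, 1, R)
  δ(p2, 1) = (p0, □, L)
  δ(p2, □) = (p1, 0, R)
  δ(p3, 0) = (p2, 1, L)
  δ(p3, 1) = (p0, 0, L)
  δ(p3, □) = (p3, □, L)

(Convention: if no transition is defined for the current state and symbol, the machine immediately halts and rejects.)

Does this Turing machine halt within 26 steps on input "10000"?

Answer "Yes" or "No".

Execution trace:
Initial: [p0]10000
Step 1: δ(p0, 1) = (p2, 1, L) → [p2]□10000
Step 2: δ(p2, □) = (p1, 0, R) → 0[p1]10000
Step 3: δ(p1, 1) = (p3, 1, L) → [p3]010000
Step 4: δ(p3, 0) = (p2, 1, L) → [p2]□110000
Step 5: δ(p2, □) = (p1, 0, R) → 0[p1]110000
Step 6: δ(p1, 1) = (p3, 1, L) → [p3]0110000
Step 7: δ(p3, 0) = (p2, 1, L) → [p2]□1110000
Step 8: δ(p2, □) = (p1, 0, R) → 0[p1]1110000
Step 9: δ(p1, 1) = (p3, 1, L) → [p3]01110000
Step 10: δ(p3, 0) = (p2, 1, L) → [p2]□11110000
Step 11: δ(p2, □) = (p1, 0, R) → 0[p1]11110000
Step 12: δ(p1, 1) = (p3, 1, L) → [p3]011110000
Step 13: δ(p3, 0) = (p2, 1, L) → [p2]□111110000
Step 14: δ(p2, □) = (p1, 0, R) → 0[p1]111110000
Step 15: δ(p1, 1) = (p3, 1, L) → [p3]0111110000
Step 16: δ(p3, 0) = (p2, 1, L) → [p2]□1111110000
Step 17: δ(p2, □) = (p1, 0, R) → 0[p1]1111110000
Step 18: δ(p1, 1) = (p3, 1, L) → [p3]01111110000
Step 19: δ(p3, 0) = (p2, 1, L) → [p2]□11111110000
Step 20: δ(p2, □) = (p1, 0, R) → 0[p1]11111110000
Step 21: δ(p1, 1) = (p3, 1, L) → [p3]011111110000
Step 22: δ(p3, 0) = (p2, 1, L) → [p2]□111111110000
Step 23: δ(p2, □) = (p1, 0, R) → 0[p1]111111110000
Step 24: δ(p1, 1) = (p3, 1, L) → [p3]0111111110000
Step 25: δ(p3, 0) = (p2, 1, L) → [p2]□1111111110000
Step 26: δ(p2, □) = (p1, 0, R) → 0[p1]1111111110000

The machine has not reached a halting state after 26 steps.
The machine did not halt within the 26-step bound.

Answer: No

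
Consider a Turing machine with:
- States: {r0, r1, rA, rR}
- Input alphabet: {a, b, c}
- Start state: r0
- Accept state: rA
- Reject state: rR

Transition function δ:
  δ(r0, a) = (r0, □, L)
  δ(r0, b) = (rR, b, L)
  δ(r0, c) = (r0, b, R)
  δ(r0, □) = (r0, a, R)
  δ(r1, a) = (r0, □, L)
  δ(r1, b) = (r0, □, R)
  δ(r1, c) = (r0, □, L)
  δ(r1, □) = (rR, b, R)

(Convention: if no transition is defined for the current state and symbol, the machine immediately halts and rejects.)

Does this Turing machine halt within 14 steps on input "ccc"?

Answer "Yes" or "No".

Execution trace:
Initial: [r0]ccc
Step 1: δ(r0, c) = (r0, b, R) → b[r0]cc
Step 2: δ(r0, c) = (r0, b, R) → bb[r0]c
Step 3: δ(r0, c) = (r0, b, R) → bbb[r0]□
Step 4: δ(r0, □) = (r0, a, R) → bbba[r0]□
Step 5: δ(r0, □) = (r0, a, R) → bbbaa[r0]□
Step 6: δ(r0, □) = (r0, a, R) → bbbaaa[r0]□
Step 7: δ(r0, □) = (r0, a, R) → bbbaaaa[r0]□
Step 8: δ(r0, □) = (r0, a, R) → bbbaaaaa[r0]□
Step 9: δ(r0, □) = (r0, a, R) → bbbaaaaaa[r0]□
Step 10: δ(r0, □) = (r0, a, R) → bbbaaaaaaa[r0]□
Step 11: δ(r0, □) = (r0, a, R) → bbbaaaaaaaa[r0]□
Step 12: δ(r0, □) = (r0, a, R) → bbbaaaaaaaaa[r0]□
Step 13: δ(r0, □) = (r0, a, R) → bbbaaaaaaaaaa[r0]□
Step 14: δ(r0, □) = (r0, a, R) → bbbaaaaaaaaaaa[r0]□

The machine has not reached a halting state after 14 steps.
The machine did not halt within the 14-step bound.

Answer: No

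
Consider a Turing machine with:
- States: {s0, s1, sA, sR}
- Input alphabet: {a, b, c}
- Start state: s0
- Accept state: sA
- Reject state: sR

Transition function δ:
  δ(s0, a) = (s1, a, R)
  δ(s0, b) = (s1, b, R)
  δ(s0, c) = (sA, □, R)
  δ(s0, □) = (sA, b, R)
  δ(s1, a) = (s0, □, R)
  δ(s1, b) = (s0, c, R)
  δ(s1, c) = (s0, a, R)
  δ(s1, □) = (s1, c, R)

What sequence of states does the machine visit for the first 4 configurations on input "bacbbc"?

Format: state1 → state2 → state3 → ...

Execution trace:
Initial: [s0]bacbbc
Step 1: δ(s0, b) = (s1, b, R) → b[s1]acbbc
Step 2: δ(s1, a) = (s0, □, R) → b□[s0]cbbc
Step 3: δ(s0, c) = (sA, □, R) → b□□[sA]bbc

The machine reaches the accept state sA and halts.

State sequence: s0 → s1 → s0 → sA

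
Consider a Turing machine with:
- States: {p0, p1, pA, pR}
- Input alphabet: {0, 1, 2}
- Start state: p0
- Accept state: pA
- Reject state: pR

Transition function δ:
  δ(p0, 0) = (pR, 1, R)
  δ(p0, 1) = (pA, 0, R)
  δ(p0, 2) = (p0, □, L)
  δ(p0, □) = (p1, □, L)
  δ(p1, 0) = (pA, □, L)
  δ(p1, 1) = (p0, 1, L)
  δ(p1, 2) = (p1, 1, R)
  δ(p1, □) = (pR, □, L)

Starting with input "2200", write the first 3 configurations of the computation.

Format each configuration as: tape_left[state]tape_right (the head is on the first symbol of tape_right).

Transitions applied:
Step 1: δ(p0, 2) = (p0, □, L)
Step 2: δ(p0, □) = (p1, □, L)

The first 3 configurations are:
[p0]2200 ⊢ [p0]□□200 ⊢ [p1]□□□200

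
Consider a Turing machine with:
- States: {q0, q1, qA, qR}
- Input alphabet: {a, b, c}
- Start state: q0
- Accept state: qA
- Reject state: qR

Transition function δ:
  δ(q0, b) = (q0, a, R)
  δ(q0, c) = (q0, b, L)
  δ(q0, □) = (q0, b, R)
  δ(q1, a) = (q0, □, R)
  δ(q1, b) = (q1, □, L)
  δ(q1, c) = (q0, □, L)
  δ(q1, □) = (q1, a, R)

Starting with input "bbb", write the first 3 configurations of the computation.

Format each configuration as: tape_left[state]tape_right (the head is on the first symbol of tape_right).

Transitions applied:
Step 1: δ(q0, b) = (q0, a, R)
Step 2: δ(q0, b) = (q0, a, R)

The first 3 configurations are:
[q0]bbb ⊢ a[q0]bb ⊢ aa[q0]b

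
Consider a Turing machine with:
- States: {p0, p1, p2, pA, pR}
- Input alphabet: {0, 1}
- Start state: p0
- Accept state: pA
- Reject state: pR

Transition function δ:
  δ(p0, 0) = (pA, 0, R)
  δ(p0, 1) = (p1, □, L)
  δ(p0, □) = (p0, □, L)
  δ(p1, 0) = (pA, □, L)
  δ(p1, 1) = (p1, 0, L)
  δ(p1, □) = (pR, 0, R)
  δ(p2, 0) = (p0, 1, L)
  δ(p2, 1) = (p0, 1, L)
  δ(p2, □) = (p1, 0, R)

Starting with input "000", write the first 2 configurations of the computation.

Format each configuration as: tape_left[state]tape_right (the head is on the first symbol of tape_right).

Transitions applied:
Step 1: δ(p0, 0) = (pA, 0, R)

The first 2 configurations are:
[p0]000 ⊢ 0[pA]00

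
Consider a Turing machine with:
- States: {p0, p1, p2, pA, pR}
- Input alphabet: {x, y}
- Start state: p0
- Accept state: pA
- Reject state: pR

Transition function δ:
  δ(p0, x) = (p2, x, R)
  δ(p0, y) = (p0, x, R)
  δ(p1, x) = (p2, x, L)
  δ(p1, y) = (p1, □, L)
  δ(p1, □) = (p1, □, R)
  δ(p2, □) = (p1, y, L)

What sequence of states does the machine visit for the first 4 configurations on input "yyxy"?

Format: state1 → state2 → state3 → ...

Execution trace:
Initial: [p0]yyxy
Step 1: δ(p0, y) = (p0, x, R) → x[p0]yxy
Step 2: δ(p0, y) = (p0, x, R) → xx[p0]xy
Step 3: δ(p0, x) = (p2, x, R) → xxx[p2]y

No transition is defined for δ(p2, y). By convention the machine halts and rejects.

State sequence: p0 → p0 → p0 → p2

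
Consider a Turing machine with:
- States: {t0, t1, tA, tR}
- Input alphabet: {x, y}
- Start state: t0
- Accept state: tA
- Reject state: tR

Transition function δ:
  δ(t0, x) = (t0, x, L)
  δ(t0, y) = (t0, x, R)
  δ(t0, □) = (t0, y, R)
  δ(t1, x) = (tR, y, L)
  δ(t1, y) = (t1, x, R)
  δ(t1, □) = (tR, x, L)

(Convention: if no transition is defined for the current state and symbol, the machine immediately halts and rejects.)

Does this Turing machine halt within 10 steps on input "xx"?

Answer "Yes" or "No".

Execution trace:
Initial: [t0]xx
Step 1: δ(t0, x) = (t0, x, L) → [t0]□xx
Step 2: δ(t0, □) = (t0, y, R) → y[t0]xx
Step 3: δ(t0, x) = (t0, x, L) → [t0]yxx
Step 4: δ(t0, y) = (t0, x, R) → x[t0]xx
Step 5: δ(t0, x) = (t0, x, L) → [t0]xxx
Step 6: δ(t0, x) = (t0, x, L) → [t0]□xxx
Step 7: δ(t0, □) = (t0, y, R) → y[t0]xxx
Step 8: δ(t0, x) = (t0, x, L) → [t0]yxxx
Step 9: δ(t0, y) = (t0, x, R) → x[t0]xxx
Step 10: δ(t0, x) = (t0, x, L) → [t0]xxxx

The machine has not reached a halting state after 10 steps.
The machine did not halt within the 10-step bound.

Answer: No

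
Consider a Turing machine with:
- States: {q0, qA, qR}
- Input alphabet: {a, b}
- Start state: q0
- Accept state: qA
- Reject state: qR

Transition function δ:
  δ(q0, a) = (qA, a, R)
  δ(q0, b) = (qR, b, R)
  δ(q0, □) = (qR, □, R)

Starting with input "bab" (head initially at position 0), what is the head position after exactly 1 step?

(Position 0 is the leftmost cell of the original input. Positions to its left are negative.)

Execution trace (head position shown):
Step 0: [q0]bab  (head at position 0)
Step 1: move right → b[qR]ab  (head at position 1)

After 1 step, the head is at position 1.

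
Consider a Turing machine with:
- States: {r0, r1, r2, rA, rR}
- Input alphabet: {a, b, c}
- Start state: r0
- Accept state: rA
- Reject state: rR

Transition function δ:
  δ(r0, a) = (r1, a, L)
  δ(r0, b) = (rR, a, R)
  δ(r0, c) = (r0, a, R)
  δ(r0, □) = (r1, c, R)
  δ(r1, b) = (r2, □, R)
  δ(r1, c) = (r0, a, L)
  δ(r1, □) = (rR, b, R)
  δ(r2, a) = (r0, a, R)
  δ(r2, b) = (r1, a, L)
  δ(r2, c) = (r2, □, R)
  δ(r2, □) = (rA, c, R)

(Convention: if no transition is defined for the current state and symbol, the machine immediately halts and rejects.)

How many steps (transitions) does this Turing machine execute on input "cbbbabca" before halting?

Execution trace:
Initial: [r0]cbbbabca
Step 1: δ(r0, c) = (r0, a, R) → a[r0]bbbabca
Step 2: δ(r0, b) = (rR, a, R) → aa[rR]bbabca

The machine reaches the reject state rR and halts.

The machine executed 2 steps before halting.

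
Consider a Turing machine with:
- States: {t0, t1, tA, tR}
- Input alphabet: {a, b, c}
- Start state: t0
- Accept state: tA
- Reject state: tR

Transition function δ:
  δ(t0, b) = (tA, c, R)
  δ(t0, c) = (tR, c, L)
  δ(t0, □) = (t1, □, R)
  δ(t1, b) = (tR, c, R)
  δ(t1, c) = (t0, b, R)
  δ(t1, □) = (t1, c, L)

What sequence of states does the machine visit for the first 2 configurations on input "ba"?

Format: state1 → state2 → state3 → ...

Execution trace:
Initial: [t0]ba
Step 1: δ(t0, b) = (tA, c, R) → c[tA]a

The machine reaches the accept state tA and halts.

State sequence: t0 → tA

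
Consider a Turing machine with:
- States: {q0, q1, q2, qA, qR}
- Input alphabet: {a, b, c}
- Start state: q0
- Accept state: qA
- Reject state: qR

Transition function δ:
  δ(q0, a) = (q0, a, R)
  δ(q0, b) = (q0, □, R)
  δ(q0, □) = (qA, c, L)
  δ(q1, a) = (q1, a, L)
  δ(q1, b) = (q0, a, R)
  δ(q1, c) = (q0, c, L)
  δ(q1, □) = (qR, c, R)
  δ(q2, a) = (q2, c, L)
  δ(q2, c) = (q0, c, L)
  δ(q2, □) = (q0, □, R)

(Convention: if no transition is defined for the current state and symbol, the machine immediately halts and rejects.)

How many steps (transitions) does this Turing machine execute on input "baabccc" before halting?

Execution trace:
Initial: [q0]baabccc
Step 1: δ(q0, b) = (q0, □, R) → □[q0]aabccc
Step 2: δ(q0, a) = (q0, a, R) → □a[q0]abccc
Step 3: δ(q0, a) = (q0, a, R) → □aa[q0]bccc
Step 4: δ(q0, b) = (q0, □, R) → □aa□[q0]ccc

No transition is defined for δ(q0, c). By convention the machine halts and rejects.

The machine executed 4 steps before halting.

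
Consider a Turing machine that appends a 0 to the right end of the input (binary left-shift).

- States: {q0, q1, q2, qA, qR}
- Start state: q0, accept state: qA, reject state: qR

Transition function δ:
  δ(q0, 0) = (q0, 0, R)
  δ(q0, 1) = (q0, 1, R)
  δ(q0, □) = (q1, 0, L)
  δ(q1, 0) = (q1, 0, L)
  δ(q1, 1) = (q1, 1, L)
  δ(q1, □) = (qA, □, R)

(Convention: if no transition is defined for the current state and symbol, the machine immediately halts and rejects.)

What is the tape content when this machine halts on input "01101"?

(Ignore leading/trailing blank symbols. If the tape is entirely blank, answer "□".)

Execution trace:
Initial: [q0]01101
Step 1: δ(q0, 0) = (q0, 0, R) → 0[q0]1101
Step 2: δ(q0, 1) = (q0, 1, R) → 01[q0]101
Step 3: δ(q0, 1) = (q0, 1, R) → 011[q0]01
Step 4: δ(q0, 0) = (q0, 0, R) → 0110[q0]1
Step 5: δ(q0, 1) = (q0, 1, R) → 01101[q0]□
Step 6: δ(q0, □) = (q1, 0, L) → 0110[q1]10
Step 7: δ(q1, 1) = (q1, 1, L) → 011[q1]010
Step 8: δ(q1, 0) = (q1, 0, L) → 01[q1]1010
Step 9: δ(q1, 1) = (q1, 1, L) → 0[q1]11010
Step 10: δ(q1, 1) = (q1, 1, L) → [q1]011010
Step 11: δ(q1, 0) = (q1, 0, L) → [q1]□011010
Step 12: δ(q1, □) = (qA, □, R) → □[qA]011010

The machine reaches the accept state qA and halts.

Final tape (ignoring leading/trailing blanks): 011010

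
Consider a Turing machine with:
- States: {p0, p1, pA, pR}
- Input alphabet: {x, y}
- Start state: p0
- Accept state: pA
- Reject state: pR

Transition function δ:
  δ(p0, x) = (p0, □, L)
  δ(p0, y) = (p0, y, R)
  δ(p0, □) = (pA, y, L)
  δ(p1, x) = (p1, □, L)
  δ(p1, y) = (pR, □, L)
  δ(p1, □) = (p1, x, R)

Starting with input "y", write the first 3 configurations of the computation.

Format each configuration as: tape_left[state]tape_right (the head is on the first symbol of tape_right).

Transitions applied:
Step 1: δ(p0, y) = (p0, y, R)
Step 2: δ(p0, □) = (pA, y, L)

The first 3 configurations are:
[p0]y ⊢ y[p0]□ ⊢ [pA]yy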